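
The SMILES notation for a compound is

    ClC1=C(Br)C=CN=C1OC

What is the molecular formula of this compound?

C6H5BrClNO

Walk through each heavy atom and fill implicit hydrogens from standard valence (C 4, N 3, O 2, S 2, halogen 1):
  atom 1: Cl (halogen, monovalent) → 0 H
  atom 2: C, bond orders sum to 4 (valence 4) → 0 H
  atom 3: C, bond orders sum to 4 (valence 4) → 0 H
  atom 4: Br (halogen, monovalent) → 0 H
  atom 5: C, bond orders sum to 3 (valence 4) → 1 H
  atom 6: C, bond orders sum to 3 (valence 4) → 1 H
  atom 7: N, bond orders sum to 3 (valence 3) → 0 H
  atom 8: C, bond orders sum to 4 (valence 4) → 0 H
  atom 9: O, bond orders sum to 2 (valence 2) → 0 H
  atom 10: C, bond orders sum to 1 (valence 4) → 3 H
Totals → C:6, H:5, Br:1, Cl:1, N:1, O:1.
In Hill order: C6H5BrClNO.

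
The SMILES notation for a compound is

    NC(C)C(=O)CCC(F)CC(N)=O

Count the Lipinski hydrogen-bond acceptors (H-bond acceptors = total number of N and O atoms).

N atoms: 2; O atoms: 2.
Lipinski HBA = 2 + 2 = 4.

4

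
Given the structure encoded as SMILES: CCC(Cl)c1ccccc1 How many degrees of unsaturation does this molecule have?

4

Molecular formula: C9H11Cl.
DoU = (2C + 2 + N − H − X) / 2, where X is the halogen count and O/S are ignored.
    = (2·9 + 2 + 0 − 11 − 1) / 2 = 8 / 2 = 4.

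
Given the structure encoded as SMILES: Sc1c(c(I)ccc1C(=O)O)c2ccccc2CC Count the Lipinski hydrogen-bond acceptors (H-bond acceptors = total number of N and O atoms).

2

N atoms: 0; O atoms: 2.
Lipinski HBA = 0 + 2 = 2.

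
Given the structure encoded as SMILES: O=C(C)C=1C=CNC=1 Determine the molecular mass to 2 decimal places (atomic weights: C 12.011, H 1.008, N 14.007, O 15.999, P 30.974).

109.13 g/mol

First, the molecular formula is C6H7NO (counting implicit H from valence).
  C: 6 × 12.011 = 72.066
  H: 7 × 1.008 = 7.056
  N: 1 × 14.007 = 14.007
  O: 1 × 15.999 = 15.999
Sum: 6×12.011 + 7×1.008 + 1×14.007 + 1×15.999 = 109.128 → 109.13 g/mol.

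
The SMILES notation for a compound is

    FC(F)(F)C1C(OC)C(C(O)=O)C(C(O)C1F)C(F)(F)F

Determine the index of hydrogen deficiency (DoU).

2

Degree of unsaturation = (number of rings) + (number of π bonds).
Ring closures in the SMILES: 1.
π bonds: 1 double bond (each 1 DoU) → 1 DoU from unsaturation.
Total DoU = 1 + 1 = 2.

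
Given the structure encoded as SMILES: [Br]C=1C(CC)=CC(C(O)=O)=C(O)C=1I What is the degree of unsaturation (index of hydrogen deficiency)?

5

Molecular formula: C9H8BrIO3.
DoU = (2C + 2 + N − H − X) / 2, where X is the halogen count and O/S are ignored.
    = (2·9 + 2 + 0 − 8 − 2) / 2 = 10 / 2 = 5.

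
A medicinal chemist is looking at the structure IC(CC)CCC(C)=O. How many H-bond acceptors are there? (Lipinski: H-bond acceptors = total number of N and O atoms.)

1

N atoms: 0; O atoms: 1.
Lipinski HBA = 0 + 1 = 1.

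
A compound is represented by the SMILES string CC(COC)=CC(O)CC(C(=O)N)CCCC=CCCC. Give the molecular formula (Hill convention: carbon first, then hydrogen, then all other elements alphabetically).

C17H31NO3

Walk through each heavy atom and fill implicit hydrogens from standard valence (C 4, N 3, O 2, S 2, halogen 1):
  atom 1: C, bond orders sum to 1 (valence 4) → 3 H
  atom 2: C, bond orders sum to 4 (valence 4) → 0 H
  atom 3: C, bond orders sum to 2 (valence 4) → 2 H
  atom 4: O, bond orders sum to 2 (valence 2) → 0 H
  atom 5: C, bond orders sum to 1 (valence 4) → 3 H
  atom 6: C, bond orders sum to 3 (valence 4) → 1 H
  atom 7: C, bond orders sum to 3 (valence 4) → 1 H
  atom 8: O, bond orders sum to 1 (valence 2) → 1 H
  atom 9: C, bond orders sum to 2 (valence 4) → 2 H
  atom 10: C, bond orders sum to 3 (valence 4) → 1 H
  atom 11: C, bond orders sum to 4 (valence 4) → 0 H
  atom 12: O, bond orders sum to 2 (valence 2) → 0 H
  atom 13: N, bond orders sum to 1 (valence 3) → 2 H
  atom 14: C, bond orders sum to 2 (valence 4) → 2 H
  atom 15: C, bond orders sum to 2 (valence 4) → 2 H
  atom 16: C, bond orders sum to 2 (valence 4) → 2 H
  atom 17: C, bond orders sum to 3 (valence 4) → 1 H
  atom 18: C, bond orders sum to 3 (valence 4) → 1 H
  atom 19: C, bond orders sum to 2 (valence 4) → 2 H
  atom 20: C, bond orders sum to 2 (valence 4) → 2 H
  atom 21: C, bond orders sum to 1 (valence 4) → 3 H
Totals → C:17, H:31, N:1, O:3.
In Hill order: C17H31NO3.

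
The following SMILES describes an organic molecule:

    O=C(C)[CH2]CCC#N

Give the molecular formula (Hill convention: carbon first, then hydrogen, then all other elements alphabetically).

Walk through each heavy atom and fill implicit hydrogens from standard valence (C 4, N 3, O 2, S 2, halogen 1):
  atom 1: O, bond orders sum to 2 (valence 2) → 0 H
  atom 2: C, bond orders sum to 4 (valence 4) → 0 H
  atom 3: C, bond orders sum to 1 (valence 4) → 3 H
  atom 4: C with explicit H count 2
  atom 5: C, bond orders sum to 2 (valence 4) → 2 H
  atom 6: C, bond orders sum to 2 (valence 4) → 2 H
  atom 7: C, bond orders sum to 4 (valence 4) → 0 H
  atom 8: N, bond orders sum to 3 (valence 3) → 0 H
Totals → C:6, H:9, N:1, O:1.
In Hill order: C6H9NO.

C6H9NO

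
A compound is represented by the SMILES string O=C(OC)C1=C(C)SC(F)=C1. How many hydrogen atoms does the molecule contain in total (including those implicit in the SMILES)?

7

Walk through each heavy atom and fill implicit hydrogens from standard valence (C 4, N 3, O 2, S 2, halogen 1):
  atom 1: O, bond orders sum to 2 (valence 2) → 0 H
  atom 2: C, bond orders sum to 4 (valence 4) → 0 H
  atom 3: O, bond orders sum to 2 (valence 2) → 0 H
  atom 4: C, bond orders sum to 1 (valence 4) → 3 H
  atom 5: C, bond orders sum to 4 (valence 4) → 0 H
  atom 6: C, bond orders sum to 4 (valence 4) → 0 H
  atom 7: C, bond orders sum to 1 (valence 4) → 3 H
  atom 8: S, bond orders sum to 2 (valence 2) → 0 H
  atom 9: C, bond orders sum to 4 (valence 4) → 0 H
  atom 10: F (halogen, monovalent) → 0 H
  atom 11: C, bond orders sum to 3 (valence 4) → 1 H
Total hydrogens: 7.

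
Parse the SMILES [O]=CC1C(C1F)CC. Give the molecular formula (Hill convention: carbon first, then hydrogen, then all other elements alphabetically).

C6H9FO

Walk through each heavy atom and fill implicit hydrogens from standard valence (C 4, N 3, O 2, S 2, halogen 1):
  atom 1: O with explicit H count 0
  atom 2: C, bond orders sum to 3 (valence 4) → 1 H
  atom 3: C, bond orders sum to 3 (valence 4) → 1 H
  atom 4: C, bond orders sum to 3 (valence 4) → 1 H
  atom 5: C, bond orders sum to 3 (valence 4) → 1 H
  atom 6: F (halogen, monovalent) → 0 H
  atom 7: C, bond orders sum to 2 (valence 4) → 2 H
  atom 8: C, bond orders sum to 1 (valence 4) → 3 H
Totals → C:6, H:9, F:1, O:1.
In Hill order: C6H9FO.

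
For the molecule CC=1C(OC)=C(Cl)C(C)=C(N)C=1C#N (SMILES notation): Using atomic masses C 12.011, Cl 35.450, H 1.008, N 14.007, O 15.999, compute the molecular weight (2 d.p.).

First, the molecular formula is C10H11ClN2O (counting implicit H from valence).
  C: 10 × 12.011 = 120.110
  Cl: 1 × 35.450 = 35.450
  H: 11 × 1.008 = 11.088
  N: 2 × 14.007 = 28.014
  O: 1 × 15.999 = 15.999
Sum: 10×12.011 + 1×35.450 + 11×1.008 + 2×14.007 + 1×15.999 = 210.661 → 210.66 g/mol.

210.66 g/mol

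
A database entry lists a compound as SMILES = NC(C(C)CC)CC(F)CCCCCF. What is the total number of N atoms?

1

Scan the SMILES for N atoms (remember two-letter symbols like Cl and Br are single atoms).
Nitrogen count: 1.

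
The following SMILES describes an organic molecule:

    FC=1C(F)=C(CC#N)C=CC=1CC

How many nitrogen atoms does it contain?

Scan the SMILES for N atoms (remember two-letter symbols like Cl and Br are single atoms).
Nitrogen count: 1.

1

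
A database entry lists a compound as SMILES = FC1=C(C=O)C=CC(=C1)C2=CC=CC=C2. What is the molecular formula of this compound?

C13H9FO

Walk through each heavy atom and fill implicit hydrogens from standard valence (C 4, N 3, O 2, S 2, halogen 1):
  atom 1: F (halogen, monovalent) → 0 H
  atom 2: C, bond orders sum to 4 (valence 4) → 0 H
  atom 3: C, bond orders sum to 4 (valence 4) → 0 H
  atom 4: C, bond orders sum to 3 (valence 4) → 1 H
  atom 5: O, bond orders sum to 2 (valence 2) → 0 H
  atom 6: C, bond orders sum to 3 (valence 4) → 1 H
  atom 7: C, bond orders sum to 3 (valence 4) → 1 H
  atom 8: C, bond orders sum to 4 (valence 4) → 0 H
  atom 9: C, bond orders sum to 3 (valence 4) → 1 H
  atom 10: C, bond orders sum to 4 (valence 4) → 0 H
  atom 11: C, bond orders sum to 3 (valence 4) → 1 H
  atom 12: C, bond orders sum to 3 (valence 4) → 1 H
  atom 13: C, bond orders sum to 3 (valence 4) → 1 H
  atom 14: C, bond orders sum to 3 (valence 4) → 1 H
  atom 15: C, bond orders sum to 3 (valence 4) → 1 H
Totals → C:13, H:9, F:1, O:1.
In Hill order: C13H9FO.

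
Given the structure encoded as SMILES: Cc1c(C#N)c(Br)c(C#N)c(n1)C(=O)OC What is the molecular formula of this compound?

C10H6BrN3O2

Walk through each heavy atom and fill implicit hydrogens from standard valence (C 4, N 3, O 2, S 2, halogen 1); for lowercase aromatic atoms, an aromatic c carries 1 H when it has two neighbours and 0 H with three, and aromatic n carries 0 H:
  atom 1: C, bond orders sum to 1 (valence 4) → 3 H
  atom 2: aromatic c, 3 neighbours → 0 H
  atom 3: aromatic c, 3 neighbours → 0 H
  atom 4: C, bond orders sum to 4 (valence 4) → 0 H
  atom 5: N, bond orders sum to 3 (valence 3) → 0 H
  atom 6: aromatic c, 3 neighbours → 0 H
  atom 7: Br (halogen, monovalent) → 0 H
  atom 8: aromatic c, 3 neighbours → 0 H
  atom 9: C, bond orders sum to 4 (valence 4) → 0 H
  atom 10: N, bond orders sum to 3 (valence 3) → 0 H
  atom 11: aromatic c, 3 neighbours → 0 H
  atom 12: aromatic n, 2 neighbours → 0 H
  atom 13: C, bond orders sum to 4 (valence 4) → 0 H
  atom 14: O, bond orders sum to 2 (valence 2) → 0 H
  atom 15: O, bond orders sum to 2 (valence 2) → 0 H
  atom 16: C, bond orders sum to 1 (valence 4) → 3 H
Totals → C:10, H:6, Br:1, N:3, O:2.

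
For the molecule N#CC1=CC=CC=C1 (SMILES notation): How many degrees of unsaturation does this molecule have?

Molecular formula: C7H5N.
DoU = (2C + 2 + N − H − X) / 2, where X is the halogen count and O/S are ignored.
    = (2·7 + 2 + 1 − 5 − 0) / 2 = 12 / 2 = 6.

6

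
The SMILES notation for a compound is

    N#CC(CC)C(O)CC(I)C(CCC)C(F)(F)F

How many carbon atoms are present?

12

Count every carbon token in the SMILES (each C, including those in ring-closure positions and inside branches).
Carbon count: 12.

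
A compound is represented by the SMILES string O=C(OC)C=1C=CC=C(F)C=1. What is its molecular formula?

C8H7FO2

Walk through each heavy atom and fill implicit hydrogens from standard valence (C 4, N 3, O 2, S 2, halogen 1):
  atom 1: O, bond orders sum to 2 (valence 2) → 0 H
  atom 2: C, bond orders sum to 4 (valence 4) → 0 H
  atom 3: O, bond orders sum to 2 (valence 2) → 0 H
  atom 4: C, bond orders sum to 1 (valence 4) → 3 H
  atom 5: C, bond orders sum to 4 (valence 4) → 0 H
  atom 6: C, bond orders sum to 3 (valence 4) → 1 H
  atom 7: C, bond orders sum to 3 (valence 4) → 1 H
  atom 8: C, bond orders sum to 3 (valence 4) → 1 H
  atom 9: C, bond orders sum to 4 (valence 4) → 0 H
  atom 10: F (halogen, monovalent) → 0 H
  atom 11: C, bond orders sum to 3 (valence 4) → 1 H
Totals → C:8, H:7, F:1, O:2.
In Hill order: C8H7FO2.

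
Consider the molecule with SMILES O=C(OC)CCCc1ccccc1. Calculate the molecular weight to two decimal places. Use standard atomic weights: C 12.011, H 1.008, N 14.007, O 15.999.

178.23 g/mol

First, the molecular formula is C11H14O2 (counting implicit H from valence).
  C: 11 × 12.011 = 132.121
  H: 14 × 1.008 = 14.112
  O: 2 × 15.999 = 31.998
Sum: 11×12.011 + 14×1.008 + 2×15.999 = 178.231 → 178.23 g/mol.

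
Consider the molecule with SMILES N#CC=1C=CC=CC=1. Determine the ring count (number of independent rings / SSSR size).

In SMILES, each pair of matching ring-closure digits denotes one ring-closing bond; the number of such bonds equals the number of independent rings.
Ring-closure bonds here: 1.

1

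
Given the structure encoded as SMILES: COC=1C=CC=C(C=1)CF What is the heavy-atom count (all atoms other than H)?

Every atom symbol written in the SMILES (organic subset) is one heavy atom; implicit H are not written.
Heavy atoms by element → C:8, F:1, O:1.
Total: 10.

10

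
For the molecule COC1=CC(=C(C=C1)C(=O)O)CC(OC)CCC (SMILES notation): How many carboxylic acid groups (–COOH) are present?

1

The carboxylic acid motif appears at heavy-atom position 9 in the SMILES.
Other groups present: 2 ether.
Carboxylic acid count: 1.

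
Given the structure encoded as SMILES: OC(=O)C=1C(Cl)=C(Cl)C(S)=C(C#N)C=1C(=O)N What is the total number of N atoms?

2

Scan the SMILES for N atoms (remember two-letter symbols like Cl and Br are single atoms).
Nitrogen count: 2.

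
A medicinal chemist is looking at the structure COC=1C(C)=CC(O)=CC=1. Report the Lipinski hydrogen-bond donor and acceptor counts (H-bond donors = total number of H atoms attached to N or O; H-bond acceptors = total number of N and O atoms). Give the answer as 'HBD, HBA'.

Donors: find every N or O and count the H atoms it carries.
  atom 2 (O): bond orders sum to 2 → 0 H
  atom 8 (O): bond orders sum to 1 → 1 H
Lipinski HBD = 1.
Acceptors: N atoms = 0, O atoms = 2 → HBA = 2.

1, 2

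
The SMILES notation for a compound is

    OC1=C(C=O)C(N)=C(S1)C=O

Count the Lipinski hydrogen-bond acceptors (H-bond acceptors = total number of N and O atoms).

4

N atoms: 1; O atoms: 3.
Lipinski HBA = 1 + 3 = 4.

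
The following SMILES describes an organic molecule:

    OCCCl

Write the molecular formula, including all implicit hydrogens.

C2H5ClO

Walk through each heavy atom and fill implicit hydrogens from standard valence (C 4, N 3, O 2, S 2, halogen 1):
  atom 1: O, bond orders sum to 1 (valence 2) → 1 H
  atom 2: C, bond orders sum to 2 (valence 4) → 2 H
  atom 3: C, bond orders sum to 2 (valence 4) → 2 H
  atom 4: Cl (halogen, monovalent) → 0 H
Totals → C:2, H:5, Cl:1, O:1.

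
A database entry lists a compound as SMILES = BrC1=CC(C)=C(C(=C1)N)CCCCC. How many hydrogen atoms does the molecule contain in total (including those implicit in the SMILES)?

18

Walk through each heavy atom and fill implicit hydrogens from standard valence (C 4, N 3, O 2, S 2, halogen 1):
  atom 1: Br (halogen, monovalent) → 0 H
  atom 2: C, bond orders sum to 4 (valence 4) → 0 H
  atom 3: C, bond orders sum to 3 (valence 4) → 1 H
  atom 4: C, bond orders sum to 4 (valence 4) → 0 H
  atom 5: C, bond orders sum to 1 (valence 4) → 3 H
  atom 6: C, bond orders sum to 4 (valence 4) → 0 H
  atom 7: C, bond orders sum to 4 (valence 4) → 0 H
  atom 8: C, bond orders sum to 3 (valence 4) → 1 H
  atom 9: N, bond orders sum to 1 (valence 3) → 2 H
  atom 10: C, bond orders sum to 2 (valence 4) → 2 H
  atom 11: C, bond orders sum to 2 (valence 4) → 2 H
  atom 12: C, bond orders sum to 2 (valence 4) → 2 H
  atom 13: C, bond orders sum to 2 (valence 4) → 2 H
  atom 14: C, bond orders sum to 1 (valence 4) → 3 H
Total hydrogens: 18.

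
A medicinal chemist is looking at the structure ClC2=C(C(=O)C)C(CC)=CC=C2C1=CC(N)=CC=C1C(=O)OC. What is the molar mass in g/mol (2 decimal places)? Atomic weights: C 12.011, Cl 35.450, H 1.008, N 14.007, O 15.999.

331.80 g/mol

First, the molecular formula is C18H18ClNO3 (counting implicit H from valence).
  C: 18 × 12.011 = 216.198
  Cl: 1 × 35.450 = 35.450
  H: 18 × 1.008 = 18.144
  N: 1 × 14.007 = 14.007
  O: 3 × 15.999 = 47.997
Sum: 18×12.011 + 1×35.450 + 18×1.008 + 1×14.007 + 3×15.999 = 331.796 → 331.80 g/mol.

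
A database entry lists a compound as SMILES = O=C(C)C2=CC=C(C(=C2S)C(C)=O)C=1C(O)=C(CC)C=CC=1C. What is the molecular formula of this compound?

Walk through each heavy atom and fill implicit hydrogens from standard valence (C 4, N 3, O 2, S 2, halogen 1):
  atom 1: O, bond orders sum to 2 (valence 2) → 0 H
  atom 2: C, bond orders sum to 4 (valence 4) → 0 H
  atom 3: C, bond orders sum to 1 (valence 4) → 3 H
  atom 4: C, bond orders sum to 4 (valence 4) → 0 H
  atom 5: C, bond orders sum to 3 (valence 4) → 1 H
  atom 6: C, bond orders sum to 3 (valence 4) → 1 H
  atom 7: C, bond orders sum to 4 (valence 4) → 0 H
  atom 8: C, bond orders sum to 4 (valence 4) → 0 H
  atom 9: C, bond orders sum to 4 (valence 4) → 0 H
  atom 10: S, bond orders sum to 1 (valence 2) → 1 H
  atom 11: C, bond orders sum to 4 (valence 4) → 0 H
  atom 12: C, bond orders sum to 1 (valence 4) → 3 H
  atom 13: O, bond orders sum to 2 (valence 2) → 0 H
  atom 14: C, bond orders sum to 4 (valence 4) → 0 H
  atom 15: C, bond orders sum to 4 (valence 4) → 0 H
  atom 16: O, bond orders sum to 1 (valence 2) → 1 H
  atom 17: C, bond orders sum to 4 (valence 4) → 0 H
  atom 18: C, bond orders sum to 2 (valence 4) → 2 H
  atom 19: C, bond orders sum to 1 (valence 4) → 3 H
  atom 20: C, bond orders sum to 3 (valence 4) → 1 H
  atom 21: C, bond orders sum to 3 (valence 4) → 1 H
  atom 22: C, bond orders sum to 4 (valence 4) → 0 H
  atom 23: C, bond orders sum to 1 (valence 4) → 3 H
Totals → C:19, H:20, O:3, S:1.

C19H20O3S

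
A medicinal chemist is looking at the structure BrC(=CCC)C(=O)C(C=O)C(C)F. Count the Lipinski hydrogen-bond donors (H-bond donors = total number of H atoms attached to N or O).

0

Donors: find every N or O and count the H atoms it carries.
  atom 7 (O): bond orders sum to 2 → 0 H
  atom 10 (O): bond orders sum to 2 → 0 H
Lipinski HBD = 0.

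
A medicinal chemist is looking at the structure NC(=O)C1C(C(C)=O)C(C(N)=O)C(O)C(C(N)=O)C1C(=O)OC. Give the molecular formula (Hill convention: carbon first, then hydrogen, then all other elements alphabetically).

C13H19N3O7

Walk through each heavy atom and fill implicit hydrogens from standard valence (C 4, N 3, O 2, S 2, halogen 1):
  atom 1: N, bond orders sum to 1 (valence 3) → 2 H
  atom 2: C, bond orders sum to 4 (valence 4) → 0 H
  atom 3: O, bond orders sum to 2 (valence 2) → 0 H
  atom 4: C, bond orders sum to 3 (valence 4) → 1 H
  atom 5: C, bond orders sum to 3 (valence 4) → 1 H
  atom 6: C, bond orders sum to 4 (valence 4) → 0 H
  atom 7: C, bond orders sum to 1 (valence 4) → 3 H
  atom 8: O, bond orders sum to 2 (valence 2) → 0 H
  atom 9: C, bond orders sum to 3 (valence 4) → 1 H
  atom 10: C, bond orders sum to 4 (valence 4) → 0 H
  atom 11: N, bond orders sum to 1 (valence 3) → 2 H
  atom 12: O, bond orders sum to 2 (valence 2) → 0 H
  atom 13: C, bond orders sum to 3 (valence 4) → 1 H
  atom 14: O, bond orders sum to 1 (valence 2) → 1 H
  atom 15: C, bond orders sum to 3 (valence 4) → 1 H
  atom 16: C, bond orders sum to 4 (valence 4) → 0 H
  atom 17: N, bond orders sum to 1 (valence 3) → 2 H
  atom 18: O, bond orders sum to 2 (valence 2) → 0 H
  atom 19: C, bond orders sum to 3 (valence 4) → 1 H
  atom 20: C, bond orders sum to 4 (valence 4) → 0 H
  atom 21: O, bond orders sum to 2 (valence 2) → 0 H
  atom 22: O, bond orders sum to 2 (valence 2) → 0 H
  atom 23: C, bond orders sum to 1 (valence 4) → 3 H
Totals → C:13, H:19, N:3, O:7.
In Hill order: C13H19N3O7.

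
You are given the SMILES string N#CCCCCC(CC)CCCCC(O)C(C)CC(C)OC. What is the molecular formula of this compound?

Walk through each heavy atom and fill implicit hydrogens from standard valence (C 4, N 3, O 2, S 2, halogen 1):
  atom 1: N, bond orders sum to 3 (valence 3) → 0 H
  atom 2: C, bond orders sum to 4 (valence 4) → 0 H
  atom 3: C, bond orders sum to 2 (valence 4) → 2 H
  atom 4: C, bond orders sum to 2 (valence 4) → 2 H
  atom 5: C, bond orders sum to 2 (valence 4) → 2 H
  atom 6: C, bond orders sum to 2 (valence 4) → 2 H
  atom 7: C, bond orders sum to 3 (valence 4) → 1 H
  atom 8: C, bond orders sum to 2 (valence 4) → 2 H
  atom 9: C, bond orders sum to 1 (valence 4) → 3 H
  atom 10: C, bond orders sum to 2 (valence 4) → 2 H
  atom 11: C, bond orders sum to 2 (valence 4) → 2 H
  atom 12: C, bond orders sum to 2 (valence 4) → 2 H
  atom 13: C, bond orders sum to 2 (valence 4) → 2 H
  atom 14: C, bond orders sum to 3 (valence 4) → 1 H
  atom 15: O, bond orders sum to 1 (valence 2) → 1 H
  atom 16: C, bond orders sum to 3 (valence 4) → 1 H
  atom 17: C, bond orders sum to 1 (valence 4) → 3 H
  atom 18: C, bond orders sum to 2 (valence 4) → 2 H
  atom 19: C, bond orders sum to 3 (valence 4) → 1 H
  atom 20: C, bond orders sum to 1 (valence 4) → 3 H
  atom 21: O, bond orders sum to 2 (valence 2) → 0 H
  atom 22: C, bond orders sum to 1 (valence 4) → 3 H
Totals → C:19, H:37, N:1, O:2.

C19H37NO2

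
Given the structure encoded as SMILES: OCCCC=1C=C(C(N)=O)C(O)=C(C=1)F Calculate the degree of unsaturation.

5

Molecular formula: C10H12FNO3.
DoU = (2C + 2 + N − H − X) / 2, where X is the halogen count and O/S are ignored.
    = (2·10 + 2 + 1 − 12 − 1) / 2 = 10 / 2 = 5.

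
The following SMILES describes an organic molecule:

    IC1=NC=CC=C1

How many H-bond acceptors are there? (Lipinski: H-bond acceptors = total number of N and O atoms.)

1

N atoms: 1; O atoms: 0.
Lipinski HBA = 1 + 0 = 1.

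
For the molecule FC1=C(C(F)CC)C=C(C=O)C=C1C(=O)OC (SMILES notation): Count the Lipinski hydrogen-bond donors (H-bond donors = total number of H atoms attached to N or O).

Donors: find every N or O and count the H atoms it carries.
  atom 11 (O): bond orders sum to 2 → 0 H
  atom 15 (O): bond orders sum to 2 → 0 H
  atom 16 (O): bond orders sum to 2 → 0 H
Lipinski HBD = 0.

0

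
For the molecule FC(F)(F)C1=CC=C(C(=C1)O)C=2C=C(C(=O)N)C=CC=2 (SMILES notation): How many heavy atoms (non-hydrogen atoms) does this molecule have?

20

Every atom symbol written in the SMILES (organic subset) is one heavy atom; implicit H are not written.
Heavy atoms by element → C:14, F:3, N:1, O:2.
Total: 20.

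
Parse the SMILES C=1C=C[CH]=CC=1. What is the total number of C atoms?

Count every carbon token in the SMILES (each C, including those in ring-closure positions and inside branches).
Carbon count: 6.

6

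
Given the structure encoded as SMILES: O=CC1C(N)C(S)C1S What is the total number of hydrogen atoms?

Walk through each heavy atom and fill implicit hydrogens from standard valence (C 4, N 3, O 2, S 2, halogen 1):
  atom 1: O, bond orders sum to 2 (valence 2) → 0 H
  atom 2: C, bond orders sum to 3 (valence 4) → 1 H
  atom 3: C, bond orders sum to 3 (valence 4) → 1 H
  atom 4: C, bond orders sum to 3 (valence 4) → 1 H
  atom 5: N, bond orders sum to 1 (valence 3) → 2 H
  atom 6: C, bond orders sum to 3 (valence 4) → 1 H
  atom 7: S, bond orders sum to 1 (valence 2) → 1 H
  atom 8: C, bond orders sum to 3 (valence 4) → 1 H
  atom 9: S, bond orders sum to 1 (valence 2) → 1 H
Total hydrogens: 9.

9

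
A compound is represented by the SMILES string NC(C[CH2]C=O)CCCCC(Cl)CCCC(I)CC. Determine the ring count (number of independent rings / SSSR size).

In SMILES, each pair of matching ring-closure digits denotes one ring-closing bond; the number of such bonds equals the number of independent rings.
Ring-closure bonds here: 0.

0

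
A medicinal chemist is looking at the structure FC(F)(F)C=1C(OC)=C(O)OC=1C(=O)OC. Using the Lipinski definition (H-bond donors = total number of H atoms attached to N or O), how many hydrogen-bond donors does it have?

1

Donors: find every N or O and count the H atoms it carries.
  atom 7 (O): bond orders sum to 2 → 0 H
  atom 10 (O): bond orders sum to 1 → 1 H
  atom 11 (O): bond orders sum to 2 → 0 H
  atom 14 (O): bond orders sum to 2 → 0 H
  atom 15 (O): bond orders sum to 2 → 0 H
Lipinski HBD = 1.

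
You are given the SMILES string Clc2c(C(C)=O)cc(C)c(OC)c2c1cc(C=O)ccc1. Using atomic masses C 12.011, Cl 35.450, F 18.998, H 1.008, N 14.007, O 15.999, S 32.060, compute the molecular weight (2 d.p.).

302.75 g/mol

First, the molecular formula is C17H15ClO3 (counting implicit H from valence).
  C: 17 × 12.011 = 204.187
  Cl: 1 × 35.450 = 35.450
  H: 15 × 1.008 = 15.120
  O: 3 × 15.999 = 47.997
Sum: 17×12.011 + 1×35.450 + 15×1.008 + 3×15.999 = 302.754 → 302.75 g/mol.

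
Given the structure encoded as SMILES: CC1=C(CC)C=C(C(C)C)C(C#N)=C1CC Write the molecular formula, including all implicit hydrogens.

C15H21N

Walk through each heavy atom and fill implicit hydrogens from standard valence (C 4, N 3, O 2, S 2, halogen 1):
  atom 1: C, bond orders sum to 1 (valence 4) → 3 H
  atom 2: C, bond orders sum to 4 (valence 4) → 0 H
  atom 3: C, bond orders sum to 4 (valence 4) → 0 H
  atom 4: C, bond orders sum to 2 (valence 4) → 2 H
  atom 5: C, bond orders sum to 1 (valence 4) → 3 H
  atom 6: C, bond orders sum to 3 (valence 4) → 1 H
  atom 7: C, bond orders sum to 4 (valence 4) → 0 H
  atom 8: C, bond orders sum to 3 (valence 4) → 1 H
  atom 9: C, bond orders sum to 1 (valence 4) → 3 H
  atom 10: C, bond orders sum to 1 (valence 4) → 3 H
  atom 11: C, bond orders sum to 4 (valence 4) → 0 H
  atom 12: C, bond orders sum to 4 (valence 4) → 0 H
  atom 13: N, bond orders sum to 3 (valence 3) → 0 H
  atom 14: C, bond orders sum to 4 (valence 4) → 0 H
  atom 15: C, bond orders sum to 2 (valence 4) → 2 H
  atom 16: C, bond orders sum to 1 (valence 4) → 3 H
Totals → C:15, H:21, N:1.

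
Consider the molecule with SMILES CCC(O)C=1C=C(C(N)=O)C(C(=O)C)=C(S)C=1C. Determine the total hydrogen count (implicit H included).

Walk through each heavy atom and fill implicit hydrogens from standard valence (C 4, N 3, O 2, S 2, halogen 1):
  atom 1: C, bond orders sum to 1 (valence 4) → 3 H
  atom 2: C, bond orders sum to 2 (valence 4) → 2 H
  atom 3: C, bond orders sum to 3 (valence 4) → 1 H
  atom 4: O, bond orders sum to 1 (valence 2) → 1 H
  atom 5: C, bond orders sum to 4 (valence 4) → 0 H
  atom 6: C, bond orders sum to 3 (valence 4) → 1 H
  atom 7: C, bond orders sum to 4 (valence 4) → 0 H
  atom 8: C, bond orders sum to 4 (valence 4) → 0 H
  atom 9: N, bond orders sum to 1 (valence 3) → 2 H
  atom 10: O, bond orders sum to 2 (valence 2) → 0 H
  atom 11: C, bond orders sum to 4 (valence 4) → 0 H
  atom 12: C, bond orders sum to 4 (valence 4) → 0 H
  atom 13: O, bond orders sum to 2 (valence 2) → 0 H
  atom 14: C, bond orders sum to 1 (valence 4) → 3 H
  atom 15: C, bond orders sum to 4 (valence 4) → 0 H
  atom 16: S, bond orders sum to 1 (valence 2) → 1 H
  atom 17: C, bond orders sum to 4 (valence 4) → 0 H
  atom 18: C, bond orders sum to 1 (valence 4) → 3 H
Total hydrogens: 17.

17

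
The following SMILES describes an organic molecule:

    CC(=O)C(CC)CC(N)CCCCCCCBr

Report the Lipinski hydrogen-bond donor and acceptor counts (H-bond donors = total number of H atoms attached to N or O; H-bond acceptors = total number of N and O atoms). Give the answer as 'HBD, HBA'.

Donors: find every N or O and count the H atoms it carries.
  atom 3 (O): bond orders sum to 2 → 0 H
  atom 9 (N): bond orders sum to 1 → 2 H
Lipinski HBD = 2.
Acceptors: N atoms = 1, O atoms = 1 → HBA = 2.

2, 2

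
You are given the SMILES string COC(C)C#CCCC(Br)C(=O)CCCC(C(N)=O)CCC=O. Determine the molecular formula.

Walk through each heavy atom and fill implicit hydrogens from standard valence (C 4, N 3, O 2, S 2, halogen 1):
  atom 1: C, bond orders sum to 1 (valence 4) → 3 H
  atom 2: O, bond orders sum to 2 (valence 2) → 0 H
  atom 3: C, bond orders sum to 3 (valence 4) → 1 H
  atom 4: C, bond orders sum to 1 (valence 4) → 3 H
  atom 5: C, bond orders sum to 4 (valence 4) → 0 H
  atom 6: C, bond orders sum to 4 (valence 4) → 0 H
  atom 7: C, bond orders sum to 2 (valence 4) → 2 H
  atom 8: C, bond orders sum to 2 (valence 4) → 2 H
  atom 9: C, bond orders sum to 3 (valence 4) → 1 H
  atom 10: Br (halogen, monovalent) → 0 H
  atom 11: C, bond orders sum to 4 (valence 4) → 0 H
  atom 12: O, bond orders sum to 2 (valence 2) → 0 H
  atom 13: C, bond orders sum to 2 (valence 4) → 2 H
  atom 14: C, bond orders sum to 2 (valence 4) → 2 H
  atom 15: C, bond orders sum to 2 (valence 4) → 2 H
  atom 16: C, bond orders sum to 3 (valence 4) → 1 H
  atom 17: C, bond orders sum to 4 (valence 4) → 0 H
  atom 18: N, bond orders sum to 1 (valence 3) → 2 H
  atom 19: O, bond orders sum to 2 (valence 2) → 0 H
  atom 20: C, bond orders sum to 2 (valence 4) → 2 H
  atom 21: C, bond orders sum to 2 (valence 4) → 2 H
  atom 22: C, bond orders sum to 3 (valence 4) → 1 H
  atom 23: O, bond orders sum to 2 (valence 2) → 0 H
Totals → C:17, H:26, Br:1, N:1, O:4.

C17H26BrNO4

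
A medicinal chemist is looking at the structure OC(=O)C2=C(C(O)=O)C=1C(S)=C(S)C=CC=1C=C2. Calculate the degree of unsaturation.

9

Degree of unsaturation = (number of rings) + (number of π bonds).
Ring closures in the SMILES: 2.
π bonds: 7 double bonds (each 1 DoU) → 7 DoU from unsaturation.
Total DoU = 2 + 7 = 9.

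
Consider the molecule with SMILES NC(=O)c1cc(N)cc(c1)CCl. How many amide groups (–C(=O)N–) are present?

The amide motif appears at heavy-atom position 2 in the SMILES.
Other groups present: 1 primary amine.
Amide count: 1.

1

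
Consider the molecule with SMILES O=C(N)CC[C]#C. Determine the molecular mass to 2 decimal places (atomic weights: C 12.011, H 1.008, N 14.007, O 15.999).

First, the molecular formula is C5H7NO (counting implicit H from valence).
  C: 5 × 12.011 = 60.055
  H: 7 × 1.008 = 7.056
  N: 1 × 14.007 = 14.007
  O: 1 × 15.999 = 15.999
Sum: 5×12.011 + 7×1.008 + 1×14.007 + 1×15.999 = 97.117 → 97.12 g/mol.

97.12 g/mol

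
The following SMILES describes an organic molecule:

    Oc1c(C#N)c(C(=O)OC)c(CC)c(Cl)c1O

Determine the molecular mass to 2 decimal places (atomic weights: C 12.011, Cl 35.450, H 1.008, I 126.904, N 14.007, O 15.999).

255.65 g/mol

First, the molecular formula is C11H10ClNO4 (counting implicit H from valence).
  C: 11 × 12.011 = 132.121
  Cl: 1 × 35.450 = 35.450
  H: 10 × 1.008 = 10.080
  N: 1 × 14.007 = 14.007
  O: 4 × 15.999 = 63.996
Sum: 11×12.011 + 1×35.450 + 10×1.008 + 1×14.007 + 4×15.999 = 255.654 → 255.65 g/mol.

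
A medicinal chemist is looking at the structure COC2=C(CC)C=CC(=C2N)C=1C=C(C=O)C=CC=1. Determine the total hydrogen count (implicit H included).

Walk through each heavy atom and fill implicit hydrogens from standard valence (C 4, N 3, O 2, S 2, halogen 1):
  atom 1: C, bond orders sum to 1 (valence 4) → 3 H
  atom 2: O, bond orders sum to 2 (valence 2) → 0 H
  atom 3: C, bond orders sum to 4 (valence 4) → 0 H
  atom 4: C, bond orders sum to 4 (valence 4) → 0 H
  atom 5: C, bond orders sum to 2 (valence 4) → 2 H
  atom 6: C, bond orders sum to 1 (valence 4) → 3 H
  atom 7: C, bond orders sum to 3 (valence 4) → 1 H
  atom 8: C, bond orders sum to 3 (valence 4) → 1 H
  atom 9: C, bond orders sum to 4 (valence 4) → 0 H
  atom 10: C, bond orders sum to 4 (valence 4) → 0 H
  atom 11: N, bond orders sum to 1 (valence 3) → 2 H
  atom 12: C, bond orders sum to 4 (valence 4) → 0 H
  atom 13: C, bond orders sum to 3 (valence 4) → 1 H
  atom 14: C, bond orders sum to 4 (valence 4) → 0 H
  atom 15: C, bond orders sum to 3 (valence 4) → 1 H
  atom 16: O, bond orders sum to 2 (valence 2) → 0 H
  atom 17: C, bond orders sum to 3 (valence 4) → 1 H
  atom 18: C, bond orders sum to 3 (valence 4) → 1 H
  atom 19: C, bond orders sum to 3 (valence 4) → 1 H
Total hydrogens: 17.

17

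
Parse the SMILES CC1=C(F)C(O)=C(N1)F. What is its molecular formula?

Walk through each heavy atom and fill implicit hydrogens from standard valence (C 4, N 3, O 2, S 2, halogen 1):
  atom 1: C, bond orders sum to 1 (valence 4) → 3 H
  atom 2: C, bond orders sum to 4 (valence 4) → 0 H
  atom 3: C, bond orders sum to 4 (valence 4) → 0 H
  atom 4: F (halogen, monovalent) → 0 H
  atom 5: C, bond orders sum to 4 (valence 4) → 0 H
  atom 6: O, bond orders sum to 1 (valence 2) → 1 H
  atom 7: C, bond orders sum to 4 (valence 4) → 0 H
  atom 8: N, bond orders sum to 2 (valence 3) → 1 H
  atom 9: F (halogen, monovalent) → 0 H
Totals → C:5, H:5, F:2, N:1, O:1.
In Hill order: C5H5F2NO.

C5H5F2NO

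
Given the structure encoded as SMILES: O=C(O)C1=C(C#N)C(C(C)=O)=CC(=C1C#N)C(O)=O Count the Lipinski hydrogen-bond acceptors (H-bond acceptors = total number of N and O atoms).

N atoms: 2; O atoms: 5.
Lipinski HBA = 2 + 5 = 7.

7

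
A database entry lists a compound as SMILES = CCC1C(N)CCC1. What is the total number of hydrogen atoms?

Walk through each heavy atom and fill implicit hydrogens from standard valence (C 4, N 3, O 2, S 2, halogen 1):
  atom 1: C, bond orders sum to 1 (valence 4) → 3 H
  atom 2: C, bond orders sum to 2 (valence 4) → 2 H
  atom 3: C, bond orders sum to 3 (valence 4) → 1 H
  atom 4: C, bond orders sum to 3 (valence 4) → 1 H
  atom 5: N, bond orders sum to 1 (valence 3) → 2 H
  atom 6: C, bond orders sum to 2 (valence 4) → 2 H
  atom 7: C, bond orders sum to 2 (valence 4) → 2 H
  atom 8: C, bond orders sum to 2 (valence 4) → 2 H
Total hydrogens: 15.

15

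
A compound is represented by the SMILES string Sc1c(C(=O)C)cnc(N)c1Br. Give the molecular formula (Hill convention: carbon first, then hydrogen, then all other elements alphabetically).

C7H7BrN2OS

Walk through each heavy atom and fill implicit hydrogens from standard valence (C 4, N 3, O 2, S 2, halogen 1); for lowercase aromatic atoms, an aromatic c carries 1 H when it has two neighbours and 0 H with three, and aromatic n carries 0 H:
  atom 1: S, bond orders sum to 1 (valence 2) → 1 H
  atom 2: aromatic c, 3 neighbours → 0 H
  atom 3: aromatic c, 3 neighbours → 0 H
  atom 4: C, bond orders sum to 4 (valence 4) → 0 H
  atom 5: O, bond orders sum to 2 (valence 2) → 0 H
  atom 6: C, bond orders sum to 1 (valence 4) → 3 H
  atom 7: aromatic c, 2 neighbours → 1 H
  atom 8: aromatic n, 2 neighbours → 0 H
  atom 9: aromatic c, 3 neighbours → 0 H
  atom 10: N, bond orders sum to 1 (valence 3) → 2 H
  atom 11: aromatic c, 3 neighbours → 0 H
  atom 12: Br (halogen, monovalent) → 0 H
Totals → C:7, H:7, Br:1, N:2, O:1, S:1.
In Hill order: C7H7BrN2OS.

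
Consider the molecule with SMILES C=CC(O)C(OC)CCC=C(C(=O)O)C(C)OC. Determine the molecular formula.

Walk through each heavy atom and fill implicit hydrogens from standard valence (C 4, N 3, O 2, S 2, halogen 1):
  atom 1: C, bond orders sum to 2 (valence 4) → 2 H
  atom 2: C, bond orders sum to 3 (valence 4) → 1 H
  atom 3: C, bond orders sum to 3 (valence 4) → 1 H
  atom 4: O, bond orders sum to 1 (valence 2) → 1 H
  atom 5: C, bond orders sum to 3 (valence 4) → 1 H
  atom 6: O, bond orders sum to 2 (valence 2) → 0 H
  atom 7: C, bond orders sum to 1 (valence 4) → 3 H
  atom 8: C, bond orders sum to 2 (valence 4) → 2 H
  atom 9: C, bond orders sum to 2 (valence 4) → 2 H
  atom 10: C, bond orders sum to 3 (valence 4) → 1 H
  atom 11: C, bond orders sum to 4 (valence 4) → 0 H
  atom 12: C, bond orders sum to 4 (valence 4) → 0 H
  atom 13: O, bond orders sum to 2 (valence 2) → 0 H
  atom 14: O, bond orders sum to 1 (valence 2) → 1 H
  atom 15: C, bond orders sum to 3 (valence 4) → 1 H
  atom 16: C, bond orders sum to 1 (valence 4) → 3 H
  atom 17: O, bond orders sum to 2 (valence 2) → 0 H
  atom 18: C, bond orders sum to 1 (valence 4) → 3 H
Totals → C:13, H:22, O:5.
In Hill order: C13H22O5.

C13H22O5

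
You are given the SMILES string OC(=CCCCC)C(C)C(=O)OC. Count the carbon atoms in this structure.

Count every carbon token in the SMILES (each C, including those in ring-closure positions and inside branches).
Carbon count: 10.

10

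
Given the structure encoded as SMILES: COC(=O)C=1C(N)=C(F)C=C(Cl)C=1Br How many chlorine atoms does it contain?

1

Scan the SMILES for Cl atoms (remember two-letter symbols like Cl and Br are single atoms).
Chlorine count: 1.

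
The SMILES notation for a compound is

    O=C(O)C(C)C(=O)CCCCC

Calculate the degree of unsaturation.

Molecular formula: C9H16O3.
DoU = (2C + 2 + N − H − X) / 2, where X is the halogen count and O/S are ignored.
    = (2·9 + 2 + 0 − 16 − 0) / 2 = 4 / 2 = 2.

2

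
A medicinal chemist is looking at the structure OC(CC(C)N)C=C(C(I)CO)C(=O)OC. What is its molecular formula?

C10H18INO4

Walk through each heavy atom and fill implicit hydrogens from standard valence (C 4, N 3, O 2, S 2, halogen 1):
  atom 1: O, bond orders sum to 1 (valence 2) → 1 H
  atom 2: C, bond orders sum to 3 (valence 4) → 1 H
  atom 3: C, bond orders sum to 2 (valence 4) → 2 H
  atom 4: C, bond orders sum to 3 (valence 4) → 1 H
  atom 5: C, bond orders sum to 1 (valence 4) → 3 H
  atom 6: N, bond orders sum to 1 (valence 3) → 2 H
  atom 7: C, bond orders sum to 3 (valence 4) → 1 H
  atom 8: C, bond orders sum to 4 (valence 4) → 0 H
  atom 9: C, bond orders sum to 3 (valence 4) → 1 H
  atom 10: I (halogen, monovalent) → 0 H
  atom 11: C, bond orders sum to 2 (valence 4) → 2 H
  atom 12: O, bond orders sum to 1 (valence 2) → 1 H
  atom 13: C, bond orders sum to 4 (valence 4) → 0 H
  atom 14: O, bond orders sum to 2 (valence 2) → 0 H
  atom 15: O, bond orders sum to 2 (valence 2) → 0 H
  atom 16: C, bond orders sum to 1 (valence 4) → 3 H
Totals → C:10, H:18, I:1, N:1, O:4.
In Hill order: C10H18INO4.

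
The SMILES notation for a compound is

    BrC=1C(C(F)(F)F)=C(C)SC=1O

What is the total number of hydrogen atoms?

Walk through each heavy atom and fill implicit hydrogens from standard valence (C 4, N 3, O 2, S 2, halogen 1):
  atom 1: Br (halogen, monovalent) → 0 H
  atom 2: C, bond orders sum to 4 (valence 4) → 0 H
  atom 3: C, bond orders sum to 4 (valence 4) → 0 H
  atom 4: C, bond orders sum to 4 (valence 4) → 0 H
  atom 5: F (halogen, monovalent) → 0 H
  atom 6: F (halogen, monovalent) → 0 H
  atom 7: F (halogen, monovalent) → 0 H
  atom 8: C, bond orders sum to 4 (valence 4) → 0 H
  atom 9: C, bond orders sum to 1 (valence 4) → 3 H
  atom 10: S, bond orders sum to 2 (valence 2) → 0 H
  atom 11: C, bond orders sum to 4 (valence 4) → 0 H
  atom 12: O, bond orders sum to 1 (valence 2) → 1 H
Total hydrogens: 4.

4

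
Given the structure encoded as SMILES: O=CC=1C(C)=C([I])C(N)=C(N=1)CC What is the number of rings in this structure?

1

In SMILES, each pair of matching ring-closure digits denotes one ring-closing bond; the number of such bonds equals the number of independent rings.
Ring-closure bonds here: 1.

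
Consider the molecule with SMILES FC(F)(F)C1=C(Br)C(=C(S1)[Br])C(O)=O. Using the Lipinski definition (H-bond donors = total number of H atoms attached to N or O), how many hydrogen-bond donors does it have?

1

Donors: find every N or O and count the H atoms it carries.
  atom 13 (O): bond orders sum to 1 → 1 H
  atom 14 (O): bond orders sum to 2 → 0 H
Lipinski HBD = 1.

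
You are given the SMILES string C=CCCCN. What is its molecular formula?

Walk through each heavy atom and fill implicit hydrogens from standard valence (C 4, N 3, O 2, S 2, halogen 1):
  atom 1: C, bond orders sum to 2 (valence 4) → 2 H
  atom 2: C, bond orders sum to 3 (valence 4) → 1 H
  atom 3: C, bond orders sum to 2 (valence 4) → 2 H
  atom 4: C, bond orders sum to 2 (valence 4) → 2 H
  atom 5: C, bond orders sum to 2 (valence 4) → 2 H
  atom 6: N, bond orders sum to 1 (valence 3) → 2 H
Totals → C:5, H:11, N:1.
In Hill order: C5H11N.

C5H11N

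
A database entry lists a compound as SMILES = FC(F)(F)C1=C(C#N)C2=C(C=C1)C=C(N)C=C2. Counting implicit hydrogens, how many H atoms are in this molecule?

Walk through each heavy atom and fill implicit hydrogens from standard valence (C 4, N 3, O 2, S 2, halogen 1):
  atom 1: F (halogen, monovalent) → 0 H
  atom 2: C, bond orders sum to 4 (valence 4) → 0 H
  atom 3: F (halogen, monovalent) → 0 H
  atom 4: F (halogen, monovalent) → 0 H
  atom 5: C, bond orders sum to 4 (valence 4) → 0 H
  atom 6: C, bond orders sum to 4 (valence 4) → 0 H
  atom 7: C, bond orders sum to 4 (valence 4) → 0 H
  atom 8: N, bond orders sum to 3 (valence 3) → 0 H
  atom 9: C, bond orders sum to 4 (valence 4) → 0 H
  atom 10: C, bond orders sum to 4 (valence 4) → 0 H
  atom 11: C, bond orders sum to 3 (valence 4) → 1 H
  atom 12: C, bond orders sum to 3 (valence 4) → 1 H
  atom 13: C, bond orders sum to 3 (valence 4) → 1 H
  atom 14: C, bond orders sum to 4 (valence 4) → 0 H
  atom 15: N, bond orders sum to 1 (valence 3) → 2 H
  atom 16: C, bond orders sum to 3 (valence 4) → 1 H
  atom 17: C, bond orders sum to 3 (valence 4) → 1 H
Total hydrogens: 7.

7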